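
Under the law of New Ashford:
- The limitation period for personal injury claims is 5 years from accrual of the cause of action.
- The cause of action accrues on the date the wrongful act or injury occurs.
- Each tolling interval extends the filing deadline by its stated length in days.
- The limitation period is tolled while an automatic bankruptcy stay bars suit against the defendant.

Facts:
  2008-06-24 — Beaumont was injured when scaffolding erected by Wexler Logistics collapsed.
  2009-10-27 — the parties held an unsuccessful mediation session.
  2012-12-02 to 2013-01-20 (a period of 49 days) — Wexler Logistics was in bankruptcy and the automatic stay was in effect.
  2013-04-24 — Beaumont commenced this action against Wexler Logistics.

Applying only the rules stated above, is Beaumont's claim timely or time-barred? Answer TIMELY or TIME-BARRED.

The limitation period began to run on 2008-06-24.
The untolled deadline — 5 years after 2008-06-24 — is 2013-06-24.
The period was tolled for 49 days by the automatic bankruptcy stay (2012-12-02 to 2013-01-20), pushing the deadline to 2013-08-12.
The other events in the timeline have no effect on the limitation period under the stated rules.
Beaumont filed on 2013-04-24, before the 2013-08-12 deadline, so the action is timely.

TIMELY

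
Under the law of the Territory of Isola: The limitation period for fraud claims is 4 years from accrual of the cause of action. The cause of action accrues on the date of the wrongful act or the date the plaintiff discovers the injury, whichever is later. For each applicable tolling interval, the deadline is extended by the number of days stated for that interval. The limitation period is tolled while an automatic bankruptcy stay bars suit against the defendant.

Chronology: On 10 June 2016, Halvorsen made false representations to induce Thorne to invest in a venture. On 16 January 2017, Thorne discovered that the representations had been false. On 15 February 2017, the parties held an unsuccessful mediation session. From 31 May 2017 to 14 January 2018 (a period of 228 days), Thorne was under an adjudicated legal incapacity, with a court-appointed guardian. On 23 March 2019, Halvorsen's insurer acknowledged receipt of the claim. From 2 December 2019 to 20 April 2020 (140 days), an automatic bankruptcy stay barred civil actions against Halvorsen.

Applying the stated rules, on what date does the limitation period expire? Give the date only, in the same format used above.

Because discovery on 16 January 2017 post-dates the 10 June 2016 act, accrual under the later-of rule falls on 16 January 2017.
The untolled deadline — 4 years after 16 January 2017 — is 16 January 2021.
The period was tolled for 140 days by the automatic bankruptcy stay (2 December 2019 to 20 April 2020), pushing the deadline to 5 June 2021.
The plaintiff's legal incapacity from 31 May 2017 to 14 January 2018 does not toll the period, because no stated rule makes the plaintiff's incapacity a tolling event.
None of the other events listed affects the running of the period under the stated rules.

5 June 2021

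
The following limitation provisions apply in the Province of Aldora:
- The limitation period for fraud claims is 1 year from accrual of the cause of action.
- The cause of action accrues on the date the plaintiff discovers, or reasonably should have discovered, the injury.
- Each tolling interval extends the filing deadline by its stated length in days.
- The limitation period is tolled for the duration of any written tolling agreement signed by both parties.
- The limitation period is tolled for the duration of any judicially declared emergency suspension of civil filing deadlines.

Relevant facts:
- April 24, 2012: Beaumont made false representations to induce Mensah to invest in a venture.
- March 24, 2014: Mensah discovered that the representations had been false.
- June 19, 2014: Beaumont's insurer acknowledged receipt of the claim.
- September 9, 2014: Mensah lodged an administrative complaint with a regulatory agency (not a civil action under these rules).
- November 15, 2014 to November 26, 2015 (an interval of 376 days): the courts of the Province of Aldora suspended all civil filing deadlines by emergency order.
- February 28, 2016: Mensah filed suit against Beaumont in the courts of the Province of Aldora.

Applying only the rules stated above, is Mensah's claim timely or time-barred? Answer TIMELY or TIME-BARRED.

TIMELY

Under the discovery rule, the claim accrued on March 24, 2014, when Mensah discovered the injury — not on the April 24, 2012 date of the underlying act.
1 year from March 24, 2014 is March 24, 2015.
Because the emergency suspension of filing deadlines ran from November 15, 2014 to November 26, 2015, the deadline is extended by 376 days to April 3, 2016.
Nothing else in the chronology tolls or restarts the period.
Mensah filed on February 28, 2016, before the April 3, 2016 deadline, so the action is timely.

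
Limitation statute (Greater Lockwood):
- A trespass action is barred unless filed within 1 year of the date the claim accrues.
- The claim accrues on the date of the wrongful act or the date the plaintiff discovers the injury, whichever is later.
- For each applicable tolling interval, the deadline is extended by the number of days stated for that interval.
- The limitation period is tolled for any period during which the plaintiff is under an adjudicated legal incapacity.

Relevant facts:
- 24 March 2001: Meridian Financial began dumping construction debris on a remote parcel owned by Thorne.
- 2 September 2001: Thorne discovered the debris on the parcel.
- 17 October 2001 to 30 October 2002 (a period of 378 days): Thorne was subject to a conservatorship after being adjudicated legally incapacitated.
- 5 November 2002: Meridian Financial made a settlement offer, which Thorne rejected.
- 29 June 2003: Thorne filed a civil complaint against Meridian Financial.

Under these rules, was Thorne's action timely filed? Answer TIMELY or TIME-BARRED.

TIMELY

The claim accrued on 2 September 2001 — the later of the 24 March 2001 act and the 2 September 2001 discovery.
Adding the 1 year base period to 2 September 2001 gives a deadline of 2 September 2002, before any tolling.
The plaintiff's legal incapacity from 17 October 2001 to 30 October 2002 tolled the period for 378 days, extending the deadline to 15 September 2003.
None of the other events listed affects the running of the period under the stated rules.
Filing on 29 June 2003 beat the 15 September 2003 deadline — the action is timely.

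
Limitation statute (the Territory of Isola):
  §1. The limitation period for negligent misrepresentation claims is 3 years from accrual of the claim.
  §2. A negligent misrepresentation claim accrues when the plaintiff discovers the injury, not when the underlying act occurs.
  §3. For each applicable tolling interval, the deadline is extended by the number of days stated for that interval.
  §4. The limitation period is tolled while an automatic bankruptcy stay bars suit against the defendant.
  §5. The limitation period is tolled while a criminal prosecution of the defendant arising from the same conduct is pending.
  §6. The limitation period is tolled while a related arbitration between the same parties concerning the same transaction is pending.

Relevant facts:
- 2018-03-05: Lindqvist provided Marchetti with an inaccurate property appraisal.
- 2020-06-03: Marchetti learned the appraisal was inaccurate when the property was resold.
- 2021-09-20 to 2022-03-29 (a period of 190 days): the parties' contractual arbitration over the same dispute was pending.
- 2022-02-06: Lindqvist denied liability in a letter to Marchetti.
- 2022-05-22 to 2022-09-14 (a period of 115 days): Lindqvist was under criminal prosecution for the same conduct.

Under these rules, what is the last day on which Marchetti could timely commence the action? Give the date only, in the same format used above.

2024-04-03

Under the discovery rule, the claim accrued on 2020-06-03, when Marchetti discovered the injury — not on the 2018-03-05 date of the underlying act.
3 years from 2020-06-03 is 2023-06-03.
The period was tolled for 190 days by the pending related arbitration (2021-09-20 to 2022-03-29), pushing the deadline to 2023-12-10.
The period was tolled for 115 days by the pending criminal prosecution (2022-05-22 to 2022-09-14), pushing the deadline to 2024-04-03.
The other events in the timeline have no effect on the limitation period under the stated rules.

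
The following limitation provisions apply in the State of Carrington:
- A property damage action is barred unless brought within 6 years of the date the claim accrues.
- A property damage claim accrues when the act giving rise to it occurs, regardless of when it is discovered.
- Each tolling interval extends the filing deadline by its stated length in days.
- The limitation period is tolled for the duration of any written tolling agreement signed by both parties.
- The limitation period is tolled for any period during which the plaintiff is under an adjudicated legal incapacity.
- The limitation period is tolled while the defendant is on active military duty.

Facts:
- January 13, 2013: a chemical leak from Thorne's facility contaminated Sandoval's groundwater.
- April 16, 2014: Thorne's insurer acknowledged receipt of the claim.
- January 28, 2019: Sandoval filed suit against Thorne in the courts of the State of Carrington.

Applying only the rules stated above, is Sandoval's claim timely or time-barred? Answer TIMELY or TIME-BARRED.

The limitation period began to run on January 13, 2013.
The untolled deadline — 6 years after January 13, 2013 — is January 13, 2019.
Nothing else in the chronology tolls or restarts the period.
Filing on January 28, 2019 missed the January 13, 2019 deadline — the action is time-barred.

TIME-BARRED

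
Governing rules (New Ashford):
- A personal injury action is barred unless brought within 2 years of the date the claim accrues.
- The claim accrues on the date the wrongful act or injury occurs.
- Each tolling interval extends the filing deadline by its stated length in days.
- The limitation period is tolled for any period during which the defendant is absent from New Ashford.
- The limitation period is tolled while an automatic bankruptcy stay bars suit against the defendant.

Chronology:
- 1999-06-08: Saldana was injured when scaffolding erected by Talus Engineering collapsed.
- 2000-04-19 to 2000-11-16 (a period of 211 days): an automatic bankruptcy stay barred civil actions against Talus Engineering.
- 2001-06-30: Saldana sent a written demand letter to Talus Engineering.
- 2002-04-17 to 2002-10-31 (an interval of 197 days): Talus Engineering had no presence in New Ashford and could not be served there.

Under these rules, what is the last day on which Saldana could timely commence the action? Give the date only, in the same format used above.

The claim accrued on 1999-06-08, when the wrongful act occurred.
2 years from 1999-06-08 is 2001-06-08.
Because the automatic bankruptcy stay ran from 2000-04-19 to 2000-11-16, the deadline is extended by 211 days to 2002-01-05.
By the time the defendant's absence from the jurisdiction began on 2002-04-17, the limitation period had already expired on 2002-01-05; that interval cannot revive it.
The other events in the timeline have no effect on the limitation period under the stated rules.

2002-01-05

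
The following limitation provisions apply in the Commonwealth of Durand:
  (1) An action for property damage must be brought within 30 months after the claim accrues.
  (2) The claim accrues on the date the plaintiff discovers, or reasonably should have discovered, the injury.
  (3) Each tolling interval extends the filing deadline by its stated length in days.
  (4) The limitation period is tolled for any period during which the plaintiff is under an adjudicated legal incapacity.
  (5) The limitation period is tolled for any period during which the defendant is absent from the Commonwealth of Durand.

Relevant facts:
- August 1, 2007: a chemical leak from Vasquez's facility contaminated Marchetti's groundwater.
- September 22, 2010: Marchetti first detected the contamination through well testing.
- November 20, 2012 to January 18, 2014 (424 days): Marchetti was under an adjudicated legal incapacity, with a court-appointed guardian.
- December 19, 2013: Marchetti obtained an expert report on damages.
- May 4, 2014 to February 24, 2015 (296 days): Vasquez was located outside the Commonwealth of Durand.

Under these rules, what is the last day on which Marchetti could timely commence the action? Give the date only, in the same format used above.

March 12, 2015

Accrual is tied to discovery, so the period began on September 22, 2010 rather than on August 1, 2007 when the act occurred.
30 months from September 22, 2010 is March 22, 2013.
The plaintiff's legal incapacity from November 20, 2012 to January 18, 2014 tolled the period for 424 days, extending the deadline to May 20, 2014.
The period was tolled for 296 days by the defendant's absence from the jurisdiction (May 4, 2014 to February 24, 2015), pushing the deadline to March 12, 2015.
None of the other events listed affects the running of the period under the stated rules.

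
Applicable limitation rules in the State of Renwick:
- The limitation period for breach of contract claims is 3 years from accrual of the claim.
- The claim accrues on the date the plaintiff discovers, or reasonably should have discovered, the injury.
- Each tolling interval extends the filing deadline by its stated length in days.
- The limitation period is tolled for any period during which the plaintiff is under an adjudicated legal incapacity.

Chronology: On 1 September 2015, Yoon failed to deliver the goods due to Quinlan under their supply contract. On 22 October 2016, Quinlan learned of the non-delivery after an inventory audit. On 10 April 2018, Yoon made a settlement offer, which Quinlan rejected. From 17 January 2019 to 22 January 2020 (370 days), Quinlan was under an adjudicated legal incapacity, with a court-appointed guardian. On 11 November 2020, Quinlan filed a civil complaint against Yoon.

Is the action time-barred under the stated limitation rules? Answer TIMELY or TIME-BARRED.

Under the discovery rule, the claim accrued on 22 October 2016, when Quinlan discovered the injury — not on the 1 September 2015 date of the underlying act.
Adding the 3 years base period to 22 October 2016 gives a deadline of 22 October 2019, before any tolling.
The plaintiff's legal incapacity from 17 January 2019 to 22 January 2020 tolled the period for 370 days, extending the deadline to 26 October 2020.
Nothing else in the chronology tolls or restarts the period.
The 11 November 2020 filing falls after the 26 October 2020 deadline; the claim is time-barred.

TIME-BARRED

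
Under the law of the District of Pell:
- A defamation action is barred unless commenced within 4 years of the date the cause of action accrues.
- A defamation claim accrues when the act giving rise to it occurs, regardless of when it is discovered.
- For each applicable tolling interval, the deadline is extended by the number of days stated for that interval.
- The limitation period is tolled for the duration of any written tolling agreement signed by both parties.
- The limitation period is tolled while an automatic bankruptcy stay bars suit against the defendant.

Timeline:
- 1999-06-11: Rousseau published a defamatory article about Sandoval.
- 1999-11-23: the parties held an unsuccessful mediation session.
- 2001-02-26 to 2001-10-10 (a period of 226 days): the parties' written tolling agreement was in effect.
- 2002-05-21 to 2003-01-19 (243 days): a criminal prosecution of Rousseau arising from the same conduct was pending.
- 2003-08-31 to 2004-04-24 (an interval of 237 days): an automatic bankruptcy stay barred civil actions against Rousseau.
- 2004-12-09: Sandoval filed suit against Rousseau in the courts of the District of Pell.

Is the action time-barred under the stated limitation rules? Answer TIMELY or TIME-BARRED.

TIME-BARRED

The limitation period began to run on 1999-06-11.
4 years from 1999-06-11 is 2003-06-11.
The written tolling agreement from 2001-02-26 to 2001-10-10 tolled the period for 226 days, extending the deadline to 2004-01-23.
Because the automatic bankruptcy stay ran from 2003-08-31 to 2004-04-24, the deadline is extended by 237 days to 2004-09-16.
No stated provision tolls the period for a criminal prosecution, so the interval from 2002-05-21 to 2003-01-19 has no effect on the deadline.
None of the other events listed affects the running of the period under the stated rules.
Sandoval filed on 2004-12-09, after the 2004-09-16 deadline, so the action is time-barred.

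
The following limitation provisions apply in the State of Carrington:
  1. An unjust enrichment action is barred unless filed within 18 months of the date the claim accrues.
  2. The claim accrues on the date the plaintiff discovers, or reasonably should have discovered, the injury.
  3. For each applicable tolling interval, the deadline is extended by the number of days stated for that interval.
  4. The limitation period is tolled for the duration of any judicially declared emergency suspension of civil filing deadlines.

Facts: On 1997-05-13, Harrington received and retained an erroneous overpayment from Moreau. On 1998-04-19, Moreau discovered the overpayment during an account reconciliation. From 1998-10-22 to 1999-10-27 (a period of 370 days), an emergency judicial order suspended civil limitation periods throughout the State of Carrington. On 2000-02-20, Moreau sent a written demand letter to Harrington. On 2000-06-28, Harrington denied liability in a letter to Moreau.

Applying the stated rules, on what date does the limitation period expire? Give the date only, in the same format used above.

2000-10-23

The claim did not accrue until Moreau discovered the injury on 1998-04-19; the 1997-05-13 act date does not start the clock under the stated rule.
The untolled deadline — 18 months after 1998-04-19 — is 1999-10-19.
Because the emergency suspension of filing deadlines ran from 1998-10-22 to 1999-10-27, the deadline is extended by 370 days to 2000-10-23.
Nothing else in the chronology tolls or restarts the period.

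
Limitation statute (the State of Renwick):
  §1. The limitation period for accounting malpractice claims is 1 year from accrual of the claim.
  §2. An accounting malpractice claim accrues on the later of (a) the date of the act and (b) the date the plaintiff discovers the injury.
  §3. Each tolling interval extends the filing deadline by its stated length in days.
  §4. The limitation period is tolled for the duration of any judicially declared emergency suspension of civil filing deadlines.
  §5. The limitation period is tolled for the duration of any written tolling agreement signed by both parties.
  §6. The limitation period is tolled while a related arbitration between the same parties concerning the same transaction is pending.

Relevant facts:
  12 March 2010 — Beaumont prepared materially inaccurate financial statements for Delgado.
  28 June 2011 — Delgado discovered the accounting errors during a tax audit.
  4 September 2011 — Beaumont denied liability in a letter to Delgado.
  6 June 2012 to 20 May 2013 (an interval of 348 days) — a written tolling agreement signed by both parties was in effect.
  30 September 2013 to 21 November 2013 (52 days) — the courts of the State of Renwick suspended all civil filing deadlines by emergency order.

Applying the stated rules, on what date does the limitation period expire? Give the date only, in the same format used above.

11 June 2013

Taking the later of the act (12 March 2010) and discovery (28 June 2011), the claim accrued on 28 June 2011.
Adding the 1 year base period to 28 June 2011 gives a deadline of 28 June 2012, before any tolling.
The period was tolled for 348 days by the written tolling agreement (6 June 2012 to 20 May 2013), pushing the deadline to 11 June 2013.
The emergency suspension of filing deadlines from 30 September 2013 to 21 November 2013 began after the period had already run on 11 June 2013, so it has no tolling effect.
None of the other events listed affects the running of the period under the stated rules.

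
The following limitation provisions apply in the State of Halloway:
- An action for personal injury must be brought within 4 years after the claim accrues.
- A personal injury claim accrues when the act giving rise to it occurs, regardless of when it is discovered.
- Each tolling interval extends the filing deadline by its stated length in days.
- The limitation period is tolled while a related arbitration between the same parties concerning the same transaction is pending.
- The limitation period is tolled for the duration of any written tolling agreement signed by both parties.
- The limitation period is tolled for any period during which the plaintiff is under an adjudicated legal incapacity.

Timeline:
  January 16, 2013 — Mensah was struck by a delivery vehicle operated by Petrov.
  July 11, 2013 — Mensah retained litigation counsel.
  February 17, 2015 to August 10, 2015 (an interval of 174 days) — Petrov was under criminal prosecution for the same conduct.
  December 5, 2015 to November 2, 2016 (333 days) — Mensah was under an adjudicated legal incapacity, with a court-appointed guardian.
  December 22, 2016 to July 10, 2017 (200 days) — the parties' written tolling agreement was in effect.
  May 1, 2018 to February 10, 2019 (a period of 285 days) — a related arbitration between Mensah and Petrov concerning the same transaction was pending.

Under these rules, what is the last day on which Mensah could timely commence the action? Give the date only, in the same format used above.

The limitation period began to run on January 16, 2013.
Adding the 4 years base period to January 16, 2013 gives a deadline of January 16, 2017, before any tolling.
Because the plaintiff's legal incapacity ran from December 5, 2015 to November 2, 2016, the deadline is extended by 333 days to December 15, 2017.
Because the written tolling agreement ran from December 22, 2016 to July 10, 2017, the deadline is extended by 200 days to July 3, 2018.
Because the pending related arbitration ran from May 1, 2018 to February 10, 2019, the deadline is extended by 285 days to April 14, 2019.
Although a criminal prosecution ran from February 17, 2015 to August 10, 2015, the stated rules do not make that a tolling event, so it is disregarded.
Nothing else in the chronology tolls or restarts the period.

April 14, 2019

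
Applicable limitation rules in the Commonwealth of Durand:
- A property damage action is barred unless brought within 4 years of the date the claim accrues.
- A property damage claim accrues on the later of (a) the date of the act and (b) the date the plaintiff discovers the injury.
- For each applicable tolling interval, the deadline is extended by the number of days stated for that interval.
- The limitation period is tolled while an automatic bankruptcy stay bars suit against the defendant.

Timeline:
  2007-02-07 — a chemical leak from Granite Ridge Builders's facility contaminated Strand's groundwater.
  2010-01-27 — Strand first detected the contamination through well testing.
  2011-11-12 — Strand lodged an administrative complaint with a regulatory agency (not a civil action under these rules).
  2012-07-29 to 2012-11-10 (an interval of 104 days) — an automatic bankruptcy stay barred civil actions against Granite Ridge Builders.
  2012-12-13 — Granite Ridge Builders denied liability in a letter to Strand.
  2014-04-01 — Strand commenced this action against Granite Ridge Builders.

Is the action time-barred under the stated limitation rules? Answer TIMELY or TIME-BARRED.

TIMELY

The claim accrued on 2010-01-27 — the later of the 2007-02-07 act and the 2010-01-27 discovery.
Adding the 4 years base period to 2010-01-27 gives a deadline of 2014-01-27, before any tolling.
The period was tolled for 104 days by the automatic bankruptcy stay (2012-07-29 to 2012-11-10), pushing the deadline to 2014-05-11.
None of the other events listed affects the running of the period under the stated rules.
Filing on 2014-04-01 beat the 2014-05-11 deadline — the action is timely.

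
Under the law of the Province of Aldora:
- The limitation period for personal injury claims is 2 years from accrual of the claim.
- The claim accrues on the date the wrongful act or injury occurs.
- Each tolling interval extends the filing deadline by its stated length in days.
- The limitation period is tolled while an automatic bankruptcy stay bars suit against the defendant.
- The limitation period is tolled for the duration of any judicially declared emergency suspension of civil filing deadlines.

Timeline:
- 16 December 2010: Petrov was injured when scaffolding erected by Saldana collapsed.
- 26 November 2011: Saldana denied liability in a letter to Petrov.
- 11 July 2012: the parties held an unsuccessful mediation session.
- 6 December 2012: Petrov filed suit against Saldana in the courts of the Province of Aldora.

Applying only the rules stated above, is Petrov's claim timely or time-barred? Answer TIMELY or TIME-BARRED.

The claim accrued on 16 December 2010, the date of the act.
2 years from 16 December 2010 is 16 December 2012.
The other events in the timeline have no effect on the limitation period under the stated rules.
Petrov filed on 6 December 2012, before the 16 December 2012 deadline, so the action is timely.

TIMELY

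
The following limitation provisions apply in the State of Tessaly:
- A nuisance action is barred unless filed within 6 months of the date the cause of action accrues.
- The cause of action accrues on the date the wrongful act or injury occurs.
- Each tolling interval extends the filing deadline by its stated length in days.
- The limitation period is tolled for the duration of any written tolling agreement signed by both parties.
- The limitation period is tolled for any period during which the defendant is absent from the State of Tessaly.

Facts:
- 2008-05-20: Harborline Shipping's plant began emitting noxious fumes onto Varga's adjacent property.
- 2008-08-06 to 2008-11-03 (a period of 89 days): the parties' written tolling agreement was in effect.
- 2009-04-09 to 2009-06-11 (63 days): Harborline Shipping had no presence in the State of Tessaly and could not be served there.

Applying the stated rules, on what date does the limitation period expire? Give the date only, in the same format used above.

2009-02-17

The limitation period began to run on 2008-05-20.
Adding the 6 months base period to 2008-05-20 gives a deadline of 2008-11-20, before any tolling.
The period was tolled for 89 days by the written tolling agreement (2008-08-06 to 2008-11-03), pushing the deadline to 2009-02-17.
The defendant's absence from the jurisdiction from 2009-04-09 to 2009-06-11 began after the period had already run on 2009-02-17, so it has no tolling effect.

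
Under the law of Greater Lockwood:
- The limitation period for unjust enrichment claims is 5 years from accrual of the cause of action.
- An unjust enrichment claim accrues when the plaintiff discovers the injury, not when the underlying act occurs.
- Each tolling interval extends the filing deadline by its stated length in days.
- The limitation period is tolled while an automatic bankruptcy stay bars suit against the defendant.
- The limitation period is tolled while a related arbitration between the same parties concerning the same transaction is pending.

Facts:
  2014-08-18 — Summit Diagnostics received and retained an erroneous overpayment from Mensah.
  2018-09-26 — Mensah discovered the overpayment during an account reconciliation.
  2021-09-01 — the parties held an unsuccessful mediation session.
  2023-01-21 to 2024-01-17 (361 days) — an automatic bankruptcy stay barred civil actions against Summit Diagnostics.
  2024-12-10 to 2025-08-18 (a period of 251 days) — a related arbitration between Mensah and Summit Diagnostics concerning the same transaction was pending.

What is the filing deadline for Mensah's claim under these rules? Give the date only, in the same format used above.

The claim did not accrue until Mensah discovered the injury on 2018-09-26; the 2014-08-18 act date does not start the clock under the stated rule.
5 years from 2018-09-26 is 2023-09-26.
The automatic bankruptcy stay from 2023-01-21 to 2024-01-17 tolled the period for 361 days, extending the deadline to 2024-09-21.
The pending related arbitration from 2024-12-10 to 2025-08-18 began after the period had already run on 2024-09-21, so it has no tolling effect.
The other events in the timeline have no effect on the limitation period under the stated rules.

2024-09-21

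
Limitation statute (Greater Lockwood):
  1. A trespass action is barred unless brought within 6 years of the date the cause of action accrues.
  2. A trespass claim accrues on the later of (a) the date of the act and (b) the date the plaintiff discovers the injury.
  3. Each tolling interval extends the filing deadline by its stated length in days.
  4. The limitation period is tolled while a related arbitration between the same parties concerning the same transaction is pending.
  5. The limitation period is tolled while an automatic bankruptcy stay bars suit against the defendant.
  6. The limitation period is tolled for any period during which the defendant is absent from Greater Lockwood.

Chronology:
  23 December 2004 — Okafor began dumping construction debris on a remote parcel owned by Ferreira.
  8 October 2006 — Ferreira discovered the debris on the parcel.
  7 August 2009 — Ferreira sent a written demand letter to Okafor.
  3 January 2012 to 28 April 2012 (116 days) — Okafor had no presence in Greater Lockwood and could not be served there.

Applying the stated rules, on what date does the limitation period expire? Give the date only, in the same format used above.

1 February 2013

Because discovery on 8 October 2006 post-dates the 23 December 2004 act, accrual under the later-of rule falls on 8 October 2006.
Adding the 6 years base period to 8 October 2006 gives a deadline of 8 October 2012, before any tolling.
The period was tolled for 116 days by the defendant's absence from the jurisdiction (3 January 2012 to 28 April 2012), pushing the deadline to 1 February 2013.
Nothing else in the chronology tolls or restarts the period.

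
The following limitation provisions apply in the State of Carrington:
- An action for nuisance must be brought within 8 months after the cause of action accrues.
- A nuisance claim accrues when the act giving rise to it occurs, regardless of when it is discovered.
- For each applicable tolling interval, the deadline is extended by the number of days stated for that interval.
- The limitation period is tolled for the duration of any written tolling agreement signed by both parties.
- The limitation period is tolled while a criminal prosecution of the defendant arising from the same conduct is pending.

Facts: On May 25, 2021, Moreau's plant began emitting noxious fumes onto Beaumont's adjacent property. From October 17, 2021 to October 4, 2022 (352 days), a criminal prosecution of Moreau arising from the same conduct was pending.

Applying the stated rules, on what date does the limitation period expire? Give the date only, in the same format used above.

January 12, 2023

The cause of action accrued on May 25, 2021, the date of the act.
The untolled deadline — 8 months after May 25, 2021 — is January 25, 2022.
Because the pending criminal prosecution ran from October 17, 2021 to October 4, 2022, the deadline is extended by 352 days to January 12, 2023.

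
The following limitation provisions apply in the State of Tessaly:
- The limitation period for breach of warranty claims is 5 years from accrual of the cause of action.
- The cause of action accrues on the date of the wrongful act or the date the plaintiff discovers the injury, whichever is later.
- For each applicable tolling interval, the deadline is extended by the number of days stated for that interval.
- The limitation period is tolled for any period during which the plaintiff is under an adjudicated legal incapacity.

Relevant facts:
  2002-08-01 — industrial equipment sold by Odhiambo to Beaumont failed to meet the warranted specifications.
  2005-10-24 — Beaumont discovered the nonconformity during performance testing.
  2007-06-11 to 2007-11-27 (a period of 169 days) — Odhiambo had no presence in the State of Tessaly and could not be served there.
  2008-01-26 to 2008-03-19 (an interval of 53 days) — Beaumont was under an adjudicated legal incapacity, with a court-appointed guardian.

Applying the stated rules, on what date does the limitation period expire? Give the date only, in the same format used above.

2010-12-16

The claim accrued on 2005-10-24 — the later of the 2002-08-01 act and the 2005-10-24 discovery.
5 years from 2005-10-24 is 2010-10-24.
The plaintiff's legal incapacity from 2008-01-26 to 2008-03-19 tolled the period for 53 days, extending the deadline to 2010-12-16.
The defendant's absence from the jurisdiction from 2007-06-11 to 2007-11-27 does not toll the period, because no stated rule makes the defendant's absence a tolling event.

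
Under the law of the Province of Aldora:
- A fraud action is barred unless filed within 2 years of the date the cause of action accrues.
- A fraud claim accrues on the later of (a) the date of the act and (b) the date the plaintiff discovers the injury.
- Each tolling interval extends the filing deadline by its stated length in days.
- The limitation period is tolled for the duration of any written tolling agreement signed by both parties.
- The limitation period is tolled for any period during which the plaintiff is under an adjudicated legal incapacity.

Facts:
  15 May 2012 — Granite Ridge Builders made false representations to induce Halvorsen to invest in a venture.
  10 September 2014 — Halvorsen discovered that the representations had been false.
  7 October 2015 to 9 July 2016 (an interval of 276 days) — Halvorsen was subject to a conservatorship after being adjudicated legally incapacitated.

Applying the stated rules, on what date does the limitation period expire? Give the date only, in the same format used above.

13 June 2017

Taking the later of the act (15 May 2012) and discovery (10 September 2014), the claim accrued on 10 September 2014.
2 years from 10 September 2014 is 10 September 2016.
The plaintiff's legal incapacity from 7 October 2015 to 9 July 2016 tolled the period for 276 days, extending the deadline to 13 June 2017.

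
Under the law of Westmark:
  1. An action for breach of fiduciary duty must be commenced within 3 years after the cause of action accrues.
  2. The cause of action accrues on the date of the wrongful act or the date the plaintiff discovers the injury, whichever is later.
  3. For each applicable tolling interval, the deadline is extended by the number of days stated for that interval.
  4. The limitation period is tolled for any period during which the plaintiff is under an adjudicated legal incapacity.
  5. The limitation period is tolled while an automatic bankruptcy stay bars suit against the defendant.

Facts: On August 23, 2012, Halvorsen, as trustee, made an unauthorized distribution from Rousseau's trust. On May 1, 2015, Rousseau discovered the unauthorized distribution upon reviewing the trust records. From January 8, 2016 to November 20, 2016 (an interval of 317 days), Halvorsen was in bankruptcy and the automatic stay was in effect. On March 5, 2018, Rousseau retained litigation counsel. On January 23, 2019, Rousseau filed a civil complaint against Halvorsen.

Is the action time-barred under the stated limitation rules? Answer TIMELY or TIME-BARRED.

TIMELY

The claim accrued on May 1, 2015 — the later of the August 23, 2012 act and the May 1, 2015 discovery.
Adding the 3 years base period to May 1, 2015 gives a deadline of May 1, 2018, before any tolling.
The period was tolled for 317 days by the automatic bankruptcy stay (January 8, 2016 to November 20, 2016), pushing the deadline to March 14, 2019.
None of the other events listed affects the running of the period under the stated rules.
Filing on January 23, 2019 beat the March 14, 2019 deadline — the action is timely.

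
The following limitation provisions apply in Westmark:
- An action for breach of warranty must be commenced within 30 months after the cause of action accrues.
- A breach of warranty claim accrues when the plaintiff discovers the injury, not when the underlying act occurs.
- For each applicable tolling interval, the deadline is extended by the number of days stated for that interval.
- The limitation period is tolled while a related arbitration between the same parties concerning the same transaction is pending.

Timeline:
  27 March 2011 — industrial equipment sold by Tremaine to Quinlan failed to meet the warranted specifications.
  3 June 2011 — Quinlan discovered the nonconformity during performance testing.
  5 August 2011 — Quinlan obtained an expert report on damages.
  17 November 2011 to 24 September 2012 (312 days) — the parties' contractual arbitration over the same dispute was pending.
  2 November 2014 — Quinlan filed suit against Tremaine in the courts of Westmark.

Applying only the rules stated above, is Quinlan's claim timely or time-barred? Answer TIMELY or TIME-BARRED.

TIME-BARRED

Accrual is tied to discovery, so the period began on 3 June 2011 rather than on 27 March 2011 when the act occurred.
Adding the 30 months base period to 3 June 2011 gives a deadline of 3 December 2013, before any tolling.
Because the pending related arbitration ran from 17 November 2011 to 24 September 2012, the deadline is extended by 312 days to 11 October 2014.
The other events in the timeline have no effect on the limitation period under the stated rules.
Filing on 2 November 2014 missed the 11 October 2014 deadline — the action is time-barred.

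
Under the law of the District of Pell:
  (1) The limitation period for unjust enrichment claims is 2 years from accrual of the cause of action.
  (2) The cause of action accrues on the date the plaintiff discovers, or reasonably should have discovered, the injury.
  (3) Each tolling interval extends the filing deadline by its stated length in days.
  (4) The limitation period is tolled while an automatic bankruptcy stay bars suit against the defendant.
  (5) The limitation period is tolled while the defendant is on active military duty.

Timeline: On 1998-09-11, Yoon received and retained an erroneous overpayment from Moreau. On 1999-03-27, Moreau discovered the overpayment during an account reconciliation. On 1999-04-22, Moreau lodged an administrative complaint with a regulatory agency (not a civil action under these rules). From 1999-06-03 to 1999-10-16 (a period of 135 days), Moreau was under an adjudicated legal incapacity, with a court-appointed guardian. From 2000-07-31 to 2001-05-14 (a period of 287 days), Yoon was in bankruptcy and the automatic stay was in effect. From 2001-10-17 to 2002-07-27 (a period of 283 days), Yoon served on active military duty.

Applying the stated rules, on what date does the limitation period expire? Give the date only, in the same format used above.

Under the discovery rule, the claim accrued on 1999-03-27, when Moreau discovered the injury — not on the 1998-09-11 date of the underlying act.
Adding the 2 years base period to 1999-03-27 gives a deadline of 2001-03-27, before any tolling.
The period was tolled for 287 days by the automatic bankruptcy stay (2000-07-31 to 2001-05-14), pushing the deadline to 2002-01-08.
The defendant's active military service from 2001-10-17 to 2002-07-27 tolled the period for 283 days, extending the deadline to 2002-10-18.
Although the plaintiff's incapacity ran from 1999-06-03 to 1999-10-16, the stated rules do not make that a tolling event, so it is disregarded.
Nothing else in the chronology tolls or restarts the period.

2002-10-18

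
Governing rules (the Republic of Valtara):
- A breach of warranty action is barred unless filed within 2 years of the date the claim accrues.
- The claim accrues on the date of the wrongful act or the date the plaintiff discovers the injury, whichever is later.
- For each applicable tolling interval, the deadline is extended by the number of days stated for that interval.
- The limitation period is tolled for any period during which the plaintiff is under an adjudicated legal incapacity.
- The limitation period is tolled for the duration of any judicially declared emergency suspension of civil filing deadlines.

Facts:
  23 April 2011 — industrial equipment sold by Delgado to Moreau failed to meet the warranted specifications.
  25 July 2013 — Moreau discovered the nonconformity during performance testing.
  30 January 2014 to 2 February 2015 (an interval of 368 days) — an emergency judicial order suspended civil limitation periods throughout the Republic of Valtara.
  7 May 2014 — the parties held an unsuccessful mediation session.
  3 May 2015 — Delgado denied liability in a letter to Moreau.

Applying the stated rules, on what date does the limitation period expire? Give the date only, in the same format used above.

Because discovery on 25 July 2013 post-dates the 23 April 2011 act, accrual under the later-of rule falls on 25 July 2013.
The untolled deadline — 2 years after 25 July 2013 — is 25 July 2015.
Because the emergency suspension of filing deadlines ran from 30 January 2014 to 2 February 2015, the deadline is extended by 368 days to 27 July 2016.
None of the other events listed affects the running of the period under the stated rules.

27 July 2016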